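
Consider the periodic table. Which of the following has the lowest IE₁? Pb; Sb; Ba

Sb is in period 5, group 15; Ba is in period 6, group 2; Pb is in period 6, group 14.
Across a period the outer electron is held more tightly (higher IE₁); down a group it sits in a higher shell, more shielded, and comes off more easily.
Here both period and group differ, so the two effects have to be weighed against each other.
Pb > Ba: Pb lies to the right of Ba in period 6, so the across-period effect alone puts Pb higher.
Sb > Pb: both effects reinforce here, so Sb is clearly the higher of the two.
For reference (kJ/mol): Sb 831, Ba 503, Pb 716.
The lowest IE₁ among these belongs to Ba.

Ba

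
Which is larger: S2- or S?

Forming S2- adds 2 electrons to S. More electron–electron repulsion in the same shell, with unchanged nuclear charge, lets the cloud expand.
An anion is larger than its parent atom: S2- > S.

S2-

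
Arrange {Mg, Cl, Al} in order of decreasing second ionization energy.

The second ionization energy removes an electron from the +1 ion. For each element: Mg⁺ still has 1 valence electron; Cl⁺ still has 6 valence electrons; Al⁺ still has 2 valence electrons.
All are still removing valence electrons, so compare the +1 ions as you would atoms: IE_2 generally rises across a period (higher Z_eff) and falls down a group (larger shell), subject to the usual subshell exceptions.
Valence configurations: Mg⁺ [Ne]3s¹, Cl⁺ [Ne]3s²3p⁴, Al⁺ [Ne]3s².
Approximate IE_2 values (kJ/mol): Mg 1451, Cl 2298, Al 1817.
Overall IE_2 order: Mg < Al < Cl.

Cl > Al > Mg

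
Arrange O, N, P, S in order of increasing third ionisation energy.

P < S < N < O

IE_3 is the cost of taking one more electron from the +2 cation: O²⁺ still has 4 valence electrons; N²⁺ still has 3 valence electrons; P²⁺ still has 3 valence electrons; S²⁺ still has 4 valence electrons.
All are still removing valence electrons, so compare the +2 ions as you would atoms: IE_3 generally rises across a period (higher Z_eff) and falls down a group (larger shell), subject to the usual subshell exceptions.
Valence configurations: O²⁺ [He]2s²2p², N²⁺ [He]2s²2p¹, P²⁺ [Ne]3s²3p¹, S²⁺ [Ne]3s²3p².
The numbers (kJ/mol): O 5300, N 4578, P 2914, S 3357.
Overall IE_3 order: P < S < N < O.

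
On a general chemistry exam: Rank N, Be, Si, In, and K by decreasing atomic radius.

Be is in period 2, group 2; N is in period 2, group 15; Si is in period 3, group 14; K is in period 4, group 1; In is in period 5, group 13.
Across a period the added protons contract the valence shell; down a group each new principal shell makes the atom larger.
These span different periods and groups, so the two trends combine.
Be > N: both are in period 2; the period trend gives Be the larger value.
Si > Be: period and group pull opposite ways; the down-group shift dominates (116 vs 102 pm).
In > Si: both effects reinforce here, so In is clearly the larger of the two.
K > In: the two effects oppose for this pair; the across-period effect wins (196 vs 142 pm).
Approximate values (pm): Be 102, N 71, Si 116, K 196, In 142.
So from largest to smallest: K > In > Si > Be > N.

K > In > Si > Be > N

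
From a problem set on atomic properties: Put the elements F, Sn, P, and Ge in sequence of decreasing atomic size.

F is in period 2, group 17; P is in period 3, group 15; Ge is in period 4, group 14; Sn is in period 5, group 14.
Atomic radius shrinks across a period as nuclear charge pulls the same shell inward, and grows down a group as new shells are added.
These span different periods and groups, so the two trends combine.
P > F: both effects reinforce here, so P is clearly the larger of the two.
Ge > P: both effects reinforce here, so Ge is clearly the larger of the two.
Sn > Ge: they share group 14; the group trend gives Sn the larger value.
Tabulated atomic radius (pm): F 64, P 111, Ge 121, Sn 140.
So from largest to smallest: Sn > Ge > P > F.

Sn, Ge, P, F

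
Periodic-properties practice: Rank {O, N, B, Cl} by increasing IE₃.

B, Cl, N, O

The third ionization energy removes an electron from the +2 ion. For each element: O²⁺ still has 4 valence electrons; N²⁺ still has 3 valence electrons; B²⁺ still has 1 valence electron; Cl²⁺ still has 5 valence electrons.
All are still removing valence electrons, so compare the +2 ions as you would atoms: IE_3 generally rises across a period (higher Z_eff) and falls down a group (larger shell), subject to the usual subshell exceptions.
Valence configurations: O²⁺ [He]2s²2p², N²⁺ [He]2s²2p¹, B²⁺ [He]2s¹, Cl²⁺ [Ne]3s²3p³.
Tabulated IE_3 (kJ/mol): O 5300, N 4578, B 3660, Cl 3822.
Overall IE_3 order: B < Cl < N < O.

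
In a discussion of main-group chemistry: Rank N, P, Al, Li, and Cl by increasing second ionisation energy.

Al < P < Cl < N < Li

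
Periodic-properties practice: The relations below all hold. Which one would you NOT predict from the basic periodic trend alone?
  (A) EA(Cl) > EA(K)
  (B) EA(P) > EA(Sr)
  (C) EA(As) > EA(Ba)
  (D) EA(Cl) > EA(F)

The general trend: electron affinity increases across a period and decreases down a group.
(A) Cl (period 3, group 17) vs K (period 4, group 1): the stated order agrees with the simple trend.
(B) P (period 3, group 15) vs Sr (period 5, group 2): the stated order agrees with the simple trend.
(C) As (period 4, group 15) vs Ba (period 6, group 2): the stated order agrees with the simple trend.
(D) Cl (period 3, group 17) vs F (period 2, group 17): the stated order contradicts the simple trend.
The exception is (D): F's small 2p subshell makes the incoming electron feel strong e⁻–e⁻ repulsion, so Cl actually releases more energy on gaining an electron.

(D)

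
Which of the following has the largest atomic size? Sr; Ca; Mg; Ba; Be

Ba

Be is in period 2, group 2; Mg is in period 3, group 2; Ca is in period 4, group 2; Sr is in period 5, group 2; Ba is in period 6, group 2.
Across a period the added protons contract the valence shell; down a group each new principal shell makes the atom larger.
All are in group 2, so atomic radius increases down the group.
The largest atomic size among these belongs to Ba.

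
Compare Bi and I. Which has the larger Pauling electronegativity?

I is in period 5, group 17; Bi is in period 6, group 15.
EN rises left→right (higher Z_eff, smaller atoms) and falls top→bottom (larger, more shielded atoms).
Neither a single period nor a single group — weigh both effects.
I > Bi: both effects reinforce here, so I is clearly the higher of the two.
For reference (Pauling): I 2.66, Bi 2.02.
So I has the larger Pauling electronegativity (I > Bi).

I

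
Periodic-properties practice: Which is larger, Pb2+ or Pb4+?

Both ions have Z = 82 protons, but Pb4+ has lost more electrons, so its remaining electrons feel a larger effective nuclear charge per electron and are pulled in more tightly.
Higher positive charge → smaller ion, so Pb2+ > Pb4+.

Pb2+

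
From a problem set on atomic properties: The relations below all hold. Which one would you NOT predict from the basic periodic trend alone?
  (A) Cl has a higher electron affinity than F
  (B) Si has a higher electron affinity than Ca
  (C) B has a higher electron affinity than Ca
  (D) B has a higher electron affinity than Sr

(A)

The general trend: electron affinity increases across a period and decreases down a group.
(A) Cl (period 3, group 17) vs F (period 2, group 17): the stated order contradicts the simple trend.
(B) Si (period 3, group 14) vs Ca (period 4, group 2): the stated order agrees with the simple trend.
(C) B (period 2, group 13) vs Ca (period 4, group 2): the stated order agrees with the simple trend.
(D) B (period 2, group 13) vs Sr (period 5, group 2): the stated order agrees with the simple trend.
The exception is (A): F's small 2p subshell makes the incoming electron feel strong e⁻–e⁻ repulsion, so Cl actually releases more energy on gaining an electron.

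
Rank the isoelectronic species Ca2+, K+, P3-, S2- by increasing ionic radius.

Ca2+, K+, S2-, P3-

All of these have 18 electrons, so size is governed by nuclear charge alone: the more protons, the stronger the pull on the same electron cloud, and the smaller the ion.
Nuclear charges: Ca2+ (Z=20), K+ (Z=19), S2- (Z=16), P3- (Z=15).
Smallest to largest: Ca2+ < K+ < S2- < P3-.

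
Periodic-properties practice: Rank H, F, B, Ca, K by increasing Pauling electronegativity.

K < Ca < B < H < F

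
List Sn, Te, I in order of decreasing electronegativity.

I, Te, Sn

Sn is in period 5, group 14; Te is in period 5, group 16; I is in period 5, group 17.
Atoms toward the upper right of the periodic table pull bonding electrons most strongly.
All lie in period 5, so electronegativity increases left to right.
So from highest to lowest: I > Te > Sn.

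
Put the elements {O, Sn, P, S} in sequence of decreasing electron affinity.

O is in period 2, group 16; P is in period 3, group 15; S is in period 3, group 16; Sn is in period 5, group 14.
EA tends to increase across a period and decrease down a group, though the pattern is less regular than for IE or radius.
These span different periods and groups, so the two trends combine.
Sn > P: this pair runs against the simple trend — see the exception note.
O > Sn: relative to Sn, both the across-period and down-group shifts push O's electron affinity up.
S > O: this pair runs against the simple trend — see the exception note.
Note the exception: Sn has a higher electron affinity than P, contrary to the simple trend — adding an electron to P's half-filled np³ subshell costs electron-pairing energy.
Note the exception: S has a higher electron affinity than O, contrary to the simple trend — the compact 2p subshell of O repels the added electron more than S's larger 3p does.
Tabulated electron affinity (kJ/mol): O 141, P 72, S 200, Sn 107.
So from highest to lowest: S > O > Sn > P.

S > O > Sn > P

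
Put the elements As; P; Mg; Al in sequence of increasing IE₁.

Mg is in period 3, group 2; Al is in period 3, group 13; P is in period 3, group 15; As is in period 4, group 15.
Across a period the outer electron is held more tightly (higher IE₁); down a group it sits in a higher shell, more shielded, and comes off more easily.
These span different periods and groups, so the two trends combine.
Mg > Al: this pair runs against the simple trend — see the exception note.
As > Mg: the two effects oppose for this pair; the across-period effect wins (947 vs 738 kJ/mol).
P > As: P sits above As in group 15, so the down-group effect alone puts P higher.
Note the exception: Mg has a higher first ionization energy than Al, contrary to the simple trend — Al's single 3p electron is easier to remove than one from Mg's filled 3s².
Tabulated first ionization energy (kJ/mol): Mg 738, Al 578, P 1012, As 947.
So from lowest to highest: Al < Mg < As < P.

Al < Mg < As < P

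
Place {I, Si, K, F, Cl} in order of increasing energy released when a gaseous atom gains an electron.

K < Si < I < F < Cl

F is in period 2, group 17; Si is in period 3, group 14; Cl is in period 3, group 17; K is in period 4, group 1; I is in period 5, group 17.
Adding an electron releases more energy for atoms nearer the top right (short of the noble gases).
Neither a single period nor a single group — weigh both effects.
Si > K: relative to K, both the across-period and down-group shifts push Si's electron affinity up.
I > Si: the two effects oppose for this pair; the across-period effect wins (295 vs 134 kJ/mol).
F > I: they share group 17; the group trend gives F the larger value.
Cl > F: this pair runs against the simple trend — see the exception note.
Note the exception: Cl has a higher electron affinity than F, contrary to the simple trend — F's small 2p subshell makes the incoming electron feel strong e⁻–e⁻ repulsion, so Cl actually releases more energy on gaining an electron.
Approximate values (kJ/mol): F 328, Si 134, Cl 349, K 48, I 295.
So from lowest to highest: K < Si < I < F < Cl.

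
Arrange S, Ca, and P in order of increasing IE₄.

S, P, Ca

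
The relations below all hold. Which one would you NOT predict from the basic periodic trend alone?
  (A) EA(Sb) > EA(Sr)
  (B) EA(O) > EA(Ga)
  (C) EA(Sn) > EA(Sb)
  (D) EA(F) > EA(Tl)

The general trend: electron affinity increases across a period and decreases down a group.
(A) Sb (period 5, group 15) vs Sr (period 5, group 2): the stated order agrees with the simple trend.
(B) O (period 2, group 16) vs Ga (period 4, group 13): the stated order agrees with the simple trend.
(C) Sn (period 5, group 14) vs Sb (period 5, group 15): the stated order contradicts the simple trend.
(D) F (period 2, group 17) vs Tl (period 6, group 13): the stated order agrees with the simple trend.
The exception is (C): adding an electron to Sb's half-filled 5p³ is unfavourable, so Sn has the more exothermic EA.

(C)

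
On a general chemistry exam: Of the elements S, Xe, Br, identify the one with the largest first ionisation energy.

Xe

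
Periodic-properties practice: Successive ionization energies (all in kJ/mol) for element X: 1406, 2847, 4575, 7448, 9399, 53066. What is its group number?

Group 15

Look for the largest jump between consecutive ionization energies: IE6/IE5 ≈ 5.6, far larger than any earlier ratio.
That jump marks the point where a core electron is being removed. So the atom has 5 valence electrons.
A main-group element with 5 valence electrons is in group 15.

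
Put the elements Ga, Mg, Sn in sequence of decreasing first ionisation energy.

Mg is in period 3, group 2; Ga is in period 4, group 13; Sn is in period 5, group 14.
Removing the outermost electron gets harder across a period and easier down a group.
These sit on a diagonal, where the across-period and down-group effects partly cancel.
Sn > Ga: the two effects oppose for this pair; the across-period effect wins (709 vs 579 kJ/mol).
Mg > Sn: the two effects oppose for this pair; the down-group effect wins (738 vs 709 kJ/mol).
Tabulated first ionization energy (kJ/mol): Mg 738, Ga 579, Sn 709.
So from highest to lowest: Mg > Sn > Ga.

Mg, Sn, Ga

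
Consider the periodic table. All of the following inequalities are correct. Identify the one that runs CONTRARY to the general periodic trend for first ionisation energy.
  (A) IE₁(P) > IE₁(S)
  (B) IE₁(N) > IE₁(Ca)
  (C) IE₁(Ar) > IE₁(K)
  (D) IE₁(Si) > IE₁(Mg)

(A)

The general trend: first ionisation energy increases across a period and decreases down a group.
(A) P (period 3, group 15) vs S (period 3, group 16): the stated order contradicts the simple trend.
(B) N (period 2, group 15) vs Ca (period 4, group 2): the stated order agrees with the simple trend.
(C) Ar (period 3, group 18) vs K (period 4, group 1): the stated order agrees with the simple trend.
(D) Si (period 3, group 14) vs Mg (period 3, group 2): the stated order agrees with the simple trend.
The exception is (A): S (3p⁴) ionizes more easily than half-filled P (3p³) because the paired 3p electron in S is pushed out by e⁻–e⁻ repulsion.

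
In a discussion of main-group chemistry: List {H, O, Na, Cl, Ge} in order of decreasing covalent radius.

H is in period 1, group 1; O is in period 2, group 16; Na is in period 3, group 1; Cl is in period 3, group 17; Ge is in period 4, group 14.
Atomic radius shrinks across a period as nuclear charge pulls the same shell inward, and grows down a group as new shells are added.
Neither a single period nor a single group — weigh both effects.
O > H: the two effects oppose for this pair; the down-group effect wins (63 vs 32 pm).
Cl > O: period and group pull opposite ways; the down-group shift dominates (99 vs 63 pm).
Ge > Cl: both effects reinforce here, so Ge is clearly the larger of the two.
Na > Ge: period and group pull opposite ways; the across-period shift dominates (155 vs 121 pm).
Approximate values (pm): H 32, O 63, Na 155, Cl 99, Ge 121.
So from largest to smallest: Na > Ge > Cl > O > H.

Na, Ge, Cl, O, H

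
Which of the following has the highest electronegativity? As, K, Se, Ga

Se

K is in period 4, group 1; Ga is in period 4, group 13; As is in period 4, group 15; Se is in period 4, group 16.
Smaller atoms with higher effective nuclear charge are more electronegative.
All lie in period 4, so electronegativity increases left to right.
The highest electronegativity among these belongs to Se.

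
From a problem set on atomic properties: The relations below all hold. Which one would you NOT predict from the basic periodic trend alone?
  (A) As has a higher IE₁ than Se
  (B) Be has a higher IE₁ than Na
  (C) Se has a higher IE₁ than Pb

The general trend: IE₁ increases across a period and decreases down a group.
(A) As (period 4, group 15) vs Se (period 4, group 16): the stated order contradicts the simple trend.
(B) Be (period 2, group 2) vs Na (period 3, group 1): the stated order agrees with the simple trend.
(C) Se (period 4, group 16) vs Pb (period 6, group 14): the stated order agrees with the simple trend.
The exception is (A): Se (4p⁴) ionizes more easily than half-filled As (4p³).

(A)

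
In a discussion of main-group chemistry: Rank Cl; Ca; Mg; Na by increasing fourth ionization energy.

After 3 electrons have been removed, what remains? Cl³⁺ still has 4 valence electrons; Ca³⁺ is already 1 electron into the core; Mg³⁺ is already 1 electron into the core; Na³⁺ is already 2 electrons into the core.
Pulling an electron out of a noble-gas core costs far more than removing a remaining valence electron, so Ca, Na and Mg sit at the high end of IE_4.
Tabulated IE_4 (kJ/mol): Cl 5159, Ca 6491, Mg 10543, Na 9543.
Overall IE_4 order: Cl < Ca < Na < Mg.

Cl < Ca < Na < Mg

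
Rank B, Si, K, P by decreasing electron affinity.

Si > P > K > B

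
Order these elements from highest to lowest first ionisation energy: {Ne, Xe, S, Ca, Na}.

Ne > Xe > S > Ca > Na

Removing the outermost electron gets harder across a period and easier down a group.
Here both period and group differ, so the two effects have to be weighed against each other.
Ca > Na: the two effects oppose for this pair; the across-period effect wins (590 vs 496 kJ/mol).
S > Ca: relative to Ca, both the across-period and down-group shifts push S's first ionization energy up.
Xe > S: period and group pull opposite ways; the across-period shift dominates (1170 vs 1000 kJ/mol).
Ne > Xe: they share group 18; the group trend gives Ne the larger value.
Tabulated first ionization energy (kJ/mol): Ne 2081, Na 496, S 1000, Ca 590, Xe 1170.
So from highest to lowest: Ne > Xe > S > Ca > Na.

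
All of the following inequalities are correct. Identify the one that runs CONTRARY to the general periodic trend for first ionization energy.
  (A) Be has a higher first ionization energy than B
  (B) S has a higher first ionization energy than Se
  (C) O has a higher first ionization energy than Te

The general trend: first ionization energy increases across a period and decreases down a group.
(A) Be (period 2, group 2) vs B (period 2, group 13): the stated order contradicts the simple trend.
(B) S (period 3, group 16) vs Se (period 4, group 16): the stated order agrees with the simple trend.
(C) O (period 2, group 16) vs Te (period 5, group 16): the stated order agrees with the simple trend.
The exception is (A): removing B's lone 2p electron is easier than breaking Be's filled 2s².

(A)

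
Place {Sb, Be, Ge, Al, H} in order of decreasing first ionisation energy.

H, Be, Sb, Ge, Al

Removing the outermost electron gets harder across a period and easier down a group.
A diagonal step moves right (one effect) and down (the opposite effect) at once.
Ge > Al: the two effects oppose for this pair; the across-period effect wins (762 vs 578 kJ/mol).
Sb > Ge: the two effects oppose for this pair; the across-period effect wins (831 vs 762 kJ/mol).
Be > Sb: period and group pull opposite ways; the down-group shift dominates (900 vs 831 kJ/mol).
H > Be: the two effects oppose for this pair; the down-group effect wins (1312 vs 900 kJ/mol).
Approximate values (kJ/mol): H 1312, Be 900, Al 578, Ge 762, Sb 831.
So from highest to lowest: H > Be > Sb > Ge > Al.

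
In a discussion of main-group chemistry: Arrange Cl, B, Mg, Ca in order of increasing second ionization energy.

Ca < Mg < Cl < B

After 1 electron has been removed, what remains? Cl⁺ still has 6 valence electrons; B⁺ still has 2 valence electrons; Mg⁺ still has 1 valence electron; Ca⁺ still has 1 valence electron.
All are still removing valence electrons, so compare the +1 ions as you would atoms: IE_2 generally rises across a period (higher Z_eff) and falls down a group (larger shell), subject to the usual subshell exceptions.
Valence configurations: Cl⁺ [Ne]3s²3p⁴, B⁺ [He]2s², Mg⁺ [Ne]3s¹, Ca⁺ [Ar]4s¹.
The numbers (kJ/mol): Cl 2298, B 2427, Mg 1451, Ca 1145.
Overall IE_2 order: Ca < Mg < Cl < B.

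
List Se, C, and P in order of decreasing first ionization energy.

C is in period 2, group 14; P is in period 3, group 15; Se is in period 4, group 16.
IE₁ increases left→right with effective nuclear charge and decreases top→bottom as the valence shell moves farther out.
A diagonal step moves right (one effect) and down (the opposite effect) at once.
P > Se: period and group pull opposite ways; the down-group shift dominates (1012 vs 941 kJ/mol).
C > P: period and group pull opposite ways; the down-group shift dominates (1086 vs 1012 kJ/mol).
Tabulated first ionization energy (kJ/mol): C 1086, P 1012, Se 941.
So from highest to lowest: C > P > Se.

C > P > Se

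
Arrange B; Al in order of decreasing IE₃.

B, Al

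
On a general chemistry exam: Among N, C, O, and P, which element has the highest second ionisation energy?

IE_2 is the cost of taking one more electron from the +1 cation: N⁺ still has 4 valence electrons; C⁺ still has 3 valence electrons; O⁺ still has 5 valence electrons; P⁺ still has 4 valence electrons.
All are still removing valence electrons, so compare the +1 ions as you would atoms: IE_2 generally rises across a period (higher Z_eff) and falls down a group (larger shell), subject to the usual subshell exceptions.
Valence configurations: N⁺ [He]2s²2p², C⁺ [He]2s²2p¹, O⁺ [He]2s²2p³, P⁺ [Ne]3s²3p².
Tabulated IE_2 (kJ/mol): N 2856, C 2353, O 3388, P 1907.
Overall IE_2 order: P < C < N < O.

O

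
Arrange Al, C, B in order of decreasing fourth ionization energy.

The fourth ionization energy removes an electron from the +3 ion. For each element: Al³⁺ is the bare [Ne] core; C³⁺ still has 1 valence electron; B³⁺ is the bare [He] core.
Core electrons are held far more tightly than valence electrons, so Al and B top the IE_4 order.
The numbers (kJ/mol): Al 11577, C 6223, B 25026.
So the fourth ionization energies run C < Al < B.

B > Al > C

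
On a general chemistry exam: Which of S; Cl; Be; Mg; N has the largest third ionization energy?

Be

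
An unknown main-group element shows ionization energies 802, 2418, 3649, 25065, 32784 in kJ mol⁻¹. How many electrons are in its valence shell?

Look for the largest jump between consecutive ionization energies: IE4/IE3 ≈ 6.9, far larger than any earlier ratio.
That jump marks the point where a core electron is being removed. So the atom has 3 valence electrons.

3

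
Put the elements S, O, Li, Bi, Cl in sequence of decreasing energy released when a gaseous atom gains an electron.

Li is in period 2, group 1; O is in period 2, group 16; S is in period 3, group 16; Cl is in period 3, group 17; Bi is in period 6, group 15.
Adding an electron releases more energy for atoms nearer the top right (short of the noble gases).
These span different periods and groups, so the two trends combine.
Bi > Li: the two effects oppose for this pair; the across-period effect wins (91 vs 60 kJ/mol).
O > Bi: relative to Bi, both the across-period and down-group shifts push O's electron affinity up.
S > O: this pair runs against the simple trend — see the exception note.
Cl > S: Cl lies to the right of S in period 3, so the across-period effect alone puts Cl higher.
Note the exception: S has a higher electron affinity than O, contrary to the simple trend — the compact 2p subshell of O repels the added electron more than S's larger 3p does.
Approximate values (kJ/mol): Li 60, O 141, S 200, Cl 349, Bi 91.
So from highest to lowest: Cl > S > O > Bi > Li.

Cl, S, O, Bi, Li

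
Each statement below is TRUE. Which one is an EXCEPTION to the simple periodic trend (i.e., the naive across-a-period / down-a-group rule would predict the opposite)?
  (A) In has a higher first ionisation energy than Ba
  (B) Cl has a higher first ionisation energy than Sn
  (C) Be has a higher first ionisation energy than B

(C)

The general trend: first ionisation energy increases across a period and decreases down a group.
(A) In (period 5, group 13) vs Ba (period 6, group 2): the stated order agrees with the simple trend.
(B) Cl (period 3, group 17) vs Sn (period 5, group 14): the stated order agrees with the simple trend.
(C) Be (period 2, group 2) vs B (period 2, group 13): the stated order contradicts the simple trend.
The exception is (C): removing B's lone 2p electron is easier than breaking Be's filled 2s².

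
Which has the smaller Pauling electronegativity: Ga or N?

Atoms toward the upper right of the periodic table pull bonding electrons most strongly.
These span different periods and groups, so the two trends combine.
N > Ga: both effects reinforce here, so N is clearly the higher of the two.
For reference (Pauling): N 3.04, Ga 1.81.
So Ga has the smaller Pauling electronegativity (Ga < N).

Ga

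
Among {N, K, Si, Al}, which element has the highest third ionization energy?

N

After 2 electrons have been removed, what remains? N²⁺ still has 3 valence electrons; K²⁺ is already 1 electron into the core; Si²⁺ still has 2 valence electrons; Al²⁺ still has 1 valence electron.
Usually core removal costs more than valence removal, but here the competition is close: a tightly held n=2 valence electron can cost more to remove than an n=3 core electron, so the actual values have to decide it.
Valence configurations: N²⁺ [He]2s²2p¹, Si²⁺ [Ne]3s², Al²⁺ [Ne]3s¹.
Tabulated IE_3 (kJ/mol): N 4578, K 4420, Si 3232, Al 2745.
So the third ionization energies run Al < Si < K < N.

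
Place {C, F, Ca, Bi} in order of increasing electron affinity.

C is in period 2, group 14; F is in period 2, group 17; Ca is in period 4, group 2; Bi is in period 6, group 15.
EA tends to increase across a period and decrease down a group, though the pattern is less regular than for IE or radius.
These span different periods and groups, so the two trends combine.
Bi > Ca: the two effects oppose for this pair; the across-period effect wins (91 vs 2 kJ/mol).
C > Bi: period and group pull opposite ways; the down-group shift dominates (122 vs 91 kJ/mol).
F > C: F lies to the right of C in period 2, so the across-period effect alone puts F higher.
Tabulated electron affinity (kJ/mol): C 122, F 328, Ca 2, Bi 91.
So from lowest to highest: Ca < Bi < C < F.

Ca, Bi, C, F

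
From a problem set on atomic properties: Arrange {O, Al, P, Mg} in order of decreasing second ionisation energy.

O, P, Al, Mg

The second ionization energy removes an electron from the +1 ion. For each element: O⁺ still has 5 valence electrons; Al⁺ still has 2 valence electrons; P⁺ still has 4 valence electrons; Mg⁺ still has 1 valence electron.
All are still removing valence electrons, so compare the +1 ions as you would atoms: IE_2 generally rises across a period (higher Z_eff) and falls down a group (larger shell), subject to the usual subshell exceptions.
Valence configurations: O⁺ [He]2s²2p³, Al⁺ [Ne]3s², P⁺ [Ne]3s²3p², Mg⁺ [Ne]3s¹.
The numbers (kJ/mol): O 3388, Al 1817, P 1907, Mg 1451.
So the second ionization energies run Mg < Al < P < O.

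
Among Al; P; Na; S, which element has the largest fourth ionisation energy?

Al

The fourth ionization energy removes an electron from the +3 ion. For each element: Al³⁺ is the bare [Ne] core; P³⁺ still has 2 valence electrons; Na³⁺ is already 2 electrons into the core; S³⁺ still has 3 valence electrons.
Breaking into a closed-shell core is much more expensive than removing a leftover valence electron — Na and Al have the largest IE_4 here.
Valence configurations: P³⁺ [Ne]3s², S³⁺ [Ne]3s²3p¹.
S³⁺ loses a lone 3p electron whereas P³⁺ must break into a filled 3s² pair, so IE_4(P) > IE_4(S) even though S has the higher nuclear charge.
Approximate IE_4 values (kJ/mol): Al 11577, P 4964, Na 9543, S 4556.
Overall IE_4 order: S < P < Na < Al.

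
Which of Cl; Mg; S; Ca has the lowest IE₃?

S

After 2 electrons have been removed, what remains? Cl²⁺ still has 5 valence electrons; Mg²⁺ is the bare [Ne] core; S²⁺ still has 4 valence electrons; Ca²⁺ is the bare [Ar] core.
Core electrons are held far more tightly than valence electrons, so Ca and Mg top the IE_3 order.
Valence configurations: Cl²⁺ [Ne]3s²3p³, S²⁺ [Ne]3s²3p².
Tabulated IE_3 (kJ/mol): Cl 3822, Mg 7733, S 3357, Ca 4912.
Overall IE_3 order: S < Cl < Ca < Mg.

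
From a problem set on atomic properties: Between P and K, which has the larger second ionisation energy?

K

After 1 electron has been removed, what remains? P⁺ still has 4 valence electrons; K⁺ is the bare [Ar] core.
Pulling an electron out of a noble-gas core costs far more than removing a remaining valence electron, so K sits at the high end of IE_2.
Approximate IE_2 values (kJ/mol): P 1907, K 3052.
Overall IE_2 order: P < K.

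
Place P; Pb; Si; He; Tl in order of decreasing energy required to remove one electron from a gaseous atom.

He, P, Si, Pb, Tl

He is in period 1, group 18; Si is in period 3, group 14; P is in period 3, group 15; Tl is in period 6, group 13; Pb is in period 6, group 14.
IE₁ increases left→right with effective nuclear charge and decreases top→bottom as the valence shell moves farther out.
Neither a single period nor a single group — weigh both effects.
Pb > Tl: both are in period 6; the period trend gives Pb the larger value.
Si > Pb: Si sits above Pb in group 14, so the down-group effect alone puts Si higher.
P > Si: P lies to the right of Si in period 3, so the across-period effect alone puts P higher.
He > P: relative to P, both the across-period and down-group shifts push He's first ionization energy up.
Tabulated first ionization energy (kJ/mol): He 2372, Si 786, P 1012, Tl 589, Pb 716.
So from highest to lowest: He > P > Si > Pb > Tl.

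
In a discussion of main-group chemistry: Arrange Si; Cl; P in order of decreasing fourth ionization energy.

Cl > P > Si

The fourth ionization energy removes an electron from the +3 ion. For each element: Si³⁺ still has 1 valence electron; Cl³⁺ still has 4 valence electrons; P³⁺ still has 2 valence electrons.
All are still removing valence electrons, so compare the +3 ions as you would atoms: IE_4 generally rises across a period (higher Z_eff) and falls down a group (larger shell), subject to the usual subshell exceptions.
Valence configurations: Si³⁺ [Ne]3s¹, Cl³⁺ [Ne]3s²3p², P³⁺ [Ne]3s².
Approximate IE_4 values (kJ/mol): Si 4356, Cl 5159, P 4964.
Hence IE_4: Si < P < Cl.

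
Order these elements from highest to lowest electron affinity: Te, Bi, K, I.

I > Te > Bi > K

K is in period 4, group 1; Te is in period 5, group 16; I is in period 5, group 17; Bi is in period 6, group 15.
EA tends to increase across a period and decrease down a group, though the pattern is less regular than for IE or radius.
These span different periods and groups, so the two trends combine.
Bi > K: period and group pull opposite ways; the across-period shift dominates (91 vs 48 kJ/mol).
Te > Bi: both effects reinforce here, so Te is clearly the higher of the two.
I > Te: I lies to the right of Te in period 5, so the across-period effect alone puts I higher.
Tabulated electron affinity (kJ/mol): K 48, Te 190, I 295, Bi 91.
So from highest to lowest: I > Te > Bi > K.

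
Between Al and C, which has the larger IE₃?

C

The third ionization energy removes an electron from the +2 ion. For each element: Al²⁺ still has 1 valence electron; C²⁺ still has 2 valence electrons.
All are still removing valence electrons, so compare the +2 ions as you would atoms: IE_3 generally rises across a period (higher Z_eff) and falls down a group (larger shell), subject to the usual subshell exceptions.
Valence configurations: Al²⁺ [Ne]3s¹, C²⁺ [He]2s².
The numbers (kJ/mol): Al 2745, C 4620.
Hence IE_3: Al < C.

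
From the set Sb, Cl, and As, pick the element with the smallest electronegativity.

Sb

Cl is in period 3, group 17; As is in period 4, group 15; Sb is in period 5, group 15.
Smaller atoms with higher effective nuclear charge are more electronegative.
Here both period and group differ, so the two effects have to be weighed against each other.
As > Sb: they share group 15; the group trend gives As the larger value.
Cl > As: relative to As, both the across-period and down-group shifts push Cl's electronegativity up.
Approximate values (Pauling): Cl 3.16, As 2.18, Sb 2.05.
The smallest electronegativity among these belongs to Sb.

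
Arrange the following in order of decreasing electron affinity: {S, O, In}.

S > O > In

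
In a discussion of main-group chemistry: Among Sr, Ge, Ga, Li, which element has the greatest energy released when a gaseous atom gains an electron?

Li is in period 2, group 1; Ga is in period 4, group 13; Ge is in period 4, group 14; Sr is in period 5, group 2.
EA tends to increase across a period and decrease down a group, though the pattern is less regular than for IE or radius.
Here both period and group differ, so the two effects have to be weighed against each other.
Ga > Sr: both effects reinforce here, so Ga is clearly the higher of the two.
Li > Ga: period and group pull opposite ways; the down-group shift dominates (60 vs 29 kJ/mol).
Ge > Li: the two effects oppose for this pair; the across-period effect wins (119 vs 60 kJ/mol).
Tabulated electron affinity (kJ/mol): Li 60, Ga 29, Ge 119, Sr 5.
The greatest energy released when a gaseous atom gains an electron among these belongs to Ge.

Ge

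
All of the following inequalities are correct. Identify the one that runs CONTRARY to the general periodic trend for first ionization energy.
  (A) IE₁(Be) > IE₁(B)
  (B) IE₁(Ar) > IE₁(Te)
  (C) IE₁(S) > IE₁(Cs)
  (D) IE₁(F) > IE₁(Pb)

(A)

The general trend: first ionization energy increases across a period and decreases down a group.
(A) Be (period 2, group 2) vs B (period 2, group 13): the stated order contradicts the simple trend.
(B) Ar (period 3, group 18) vs Te (period 5, group 16): the stated order agrees with the simple trend.
(C) S (period 3, group 16) vs Cs (period 6, group 1): the stated order agrees with the simple trend.
(D) F (period 2, group 17) vs Pb (period 6, group 14): the stated order agrees with the simple trend.
The exception is (A): removing B's lone 2p electron is easier than breaking Be's filled 2s².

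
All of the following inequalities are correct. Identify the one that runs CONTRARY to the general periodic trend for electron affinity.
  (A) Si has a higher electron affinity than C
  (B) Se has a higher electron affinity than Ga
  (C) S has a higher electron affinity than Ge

The general trend: electron affinity increases across a period and decreases down a group.
(A) Si (period 3, group 14) vs C (period 2, group 14): the stated order contradicts the simple trend.
(B) Se (period 4, group 16) vs Ga (period 4, group 13): the stated order agrees with the simple trend.
(C) S (period 3, group 16) vs Ge (period 4, group 14): the stated order agrees with the simple trend.
The exception is (A): Si's larger, more diffuse 3p orbitals accept an added electron slightly more readily than C's compact 2p.

(A)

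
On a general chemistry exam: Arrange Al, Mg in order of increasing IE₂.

The second ionization energy removes an electron from the +1 ion. For each element: Al⁺ still has 2 valence electrons; Mg⁺ still has 1 valence electron.
All are still removing valence electrons, so compare the +1 ions as you would atoms: IE_2 generally rises across a period (higher Z_eff) and falls down a group (larger shell), subject to the usual subshell exceptions.
Valence configurations: Al⁺ [Ne]3s², Mg⁺ [Ne]3s¹.
Approximate IE_2 values (kJ/mol): Al 1817, Mg 1451.
Hence IE_2: Mg < Al.

Mg < Al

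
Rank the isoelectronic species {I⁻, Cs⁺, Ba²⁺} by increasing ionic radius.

Ba²⁺ < Cs⁺ < I⁻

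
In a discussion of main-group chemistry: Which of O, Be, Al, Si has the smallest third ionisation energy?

The third ionization energy removes an electron from the +2 ion. For each element: O²⁺ still has 4 valence electrons; Be²⁺ is the bare [He] core; Al²⁺ still has 1 valence electron; Si²⁺ still has 2 valence electrons.
Pulling an electron out of a noble-gas core costs far more than removing a remaining valence electron, so Be sits at the high end of IE_3.
Valence configurations: O²⁺ [He]2s²2p², Al²⁺ [Ne]3s¹, Si²⁺ [Ne]3s².
Tabulated IE_3 (kJ/mol): O 5300, Be 14849, Al 2745, Si 3232.
Overall IE_3 order: Al < Si < O < Be.

Al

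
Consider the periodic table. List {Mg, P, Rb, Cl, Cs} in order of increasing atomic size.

Mg is in period 3, group 2; P is in period 3, group 15; Cl is in period 3, group 17; Rb is in period 5, group 1; Cs is in period 6, group 1.
Across a period the added protons contract the valence shell; down a group each new principal shell makes the atom larger.
Neither a single period nor a single group — weigh both effects.
P > Cl: both are in period 3; the period trend gives P the larger value.
Mg > P: both are in period 3; the period trend gives Mg the larger value.
Rb > Mg: both effects reinforce here, so Rb is clearly the larger of the two.
Cs > Rb: Cs sits below Rb in group 1, so the down-group effect alone puts Cs larger.
Tabulated atomic radius (pm): Mg 139, P 111, Cl 99, Rb 210, Cs 232.
So from smallest to largest: Cl < P < Mg < Rb < Cs.

Cl < P < Mg < Rb < Cs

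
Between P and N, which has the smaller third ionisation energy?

The third ionization energy removes an electron from the +2 ion. For each element: P²⁺ still has 3 valence electrons; N²⁺ still has 3 valence electrons.
All are still removing valence electrons, so compare the +2 ions as you would atoms: IE_3 generally rises across a period (higher Z_eff) and falls down a group (larger shell), subject to the usual subshell exceptions.
Valence configurations: P²⁺ [Ne]3s²3p¹, N²⁺ [He]2s²2p¹.
The numbers (kJ/mol): P 2914, N 4578.
Hence IE_3: P < N.

P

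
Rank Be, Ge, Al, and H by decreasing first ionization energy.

H > Be > Ge > Al

IE₁ increases left→right with effective nuclear charge and decreases top→bottom as the valence shell moves farther out.
A diagonal step moves right (one effect) and down (the opposite effect) at once.
Ge > Al: period and group pull opposite ways; the across-period shift dominates (762 vs 578 kJ/mol).
Be > Ge: the two effects oppose for this pair; the down-group effect wins (900 vs 762 kJ/mol).
H > Be: the two effects oppose for this pair; the down-group effect wins (1312 vs 900 kJ/mol).
For reference (kJ/mol): H 1312, Be 900, Al 578, Ge 762.
So from highest to lowest: H > Be > Ge > Al.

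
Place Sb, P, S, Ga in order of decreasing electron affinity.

S > Sb > P > Ga

P is in period 3, group 15; S is in period 3, group 16; Ga is in period 4, group 13; Sb is in period 5, group 15.
Electron affinity generally becomes more exothermic across a period toward the halogens and less exothermic down a group.
Neither a single period nor a single group — weigh both effects.
P > Ga: both effects reinforce here, so P is clearly the higher of the two.
Sb > P: this pair runs against the simple trend — see the exception note.
S > Sb: both effects reinforce here, so S is clearly the higher of the two.
Note the exception: Sb has a higher electron affinity than P, contrary to the simple trend — both are half-filled np³, but the pairing/repulsion penalty for the added electron shrinks as the p orbitals become larger and more diffuse down the group, and for Sb that outweighs the weaker nuclear attraction.
Tabulated electron affinity (kJ/mol): P 72, S 200, Ga 29, Sb 103.
So from highest to lowest: S > Sb > P > Ga.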